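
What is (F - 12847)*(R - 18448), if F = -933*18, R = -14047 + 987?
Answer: 933928628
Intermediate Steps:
R = -13060
F = -16794
(F - 12847)*(R - 18448) = (-16794 - 12847)*(-13060 - 18448) = -29641*(-31508) = 933928628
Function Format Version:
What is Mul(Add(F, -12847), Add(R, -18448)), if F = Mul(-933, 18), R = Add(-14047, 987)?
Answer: 933928628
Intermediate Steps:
R = -13060
F = -16794
Mul(Add(F, -12847), Add(R, -18448)) = Mul(Add(-16794, -12847), Add(-13060, -18448)) = Mul(-29641, -31508) = 933928628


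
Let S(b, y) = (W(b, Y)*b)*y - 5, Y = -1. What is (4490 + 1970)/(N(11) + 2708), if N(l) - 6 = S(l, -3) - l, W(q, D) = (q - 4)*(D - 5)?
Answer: 1615/1021 ≈ 1.5818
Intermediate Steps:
W(q, D) = (-5 + D)*(-4 + q) (W(q, D) = (-4 + q)*(-5 + D) = (-5 + D)*(-4 + q))
S(b, y) = -5 + b*y*(24 - 6*b) (S(b, y) = ((20 - 5*b - 4*(-1) - b)*b)*y - 5 = ((20 - 5*b + 4 - b)*b)*y - 5 = ((24 - 6*b)*b)*y - 5 = (b*(24 - 6*b))*y - 5 = b*y*(24 - 6*b) - 5 = -5 + b*y*(24 - 6*b))
N(l) = 1 - l + 18*l*(-4 + l) (N(l) = 6 + ((-5 - 6*l*(-3)*(-4 + l)) - l) = 6 + ((-5 + 18*l*(-4 + l)) - l) = 6 + (-5 - l + 18*l*(-4 + l)) = 1 - l + 18*l*(-4 + l))
(4490 + 1970)/(N(11) + 2708) = (4490 + 1970)/((1 - 1*11 + 18*11*(-4 + 11)) + 2708) = 6460/((1 - 11 + 18*11*7) + 2708) = 6460/((1 - 11 + 1386) + 2708) = 6460/(1376 + 2708) = 6460/4084 = 6460*(1/4084) = 1615/1021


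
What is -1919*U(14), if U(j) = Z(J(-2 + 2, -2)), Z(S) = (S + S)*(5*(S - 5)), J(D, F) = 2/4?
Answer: 86355/2 ≈ 43178.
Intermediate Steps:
J(D, F) = ½ (J(D, F) = 2*(¼) = ½)
Z(S) = 2*S*(-25 + 5*S) (Z(S) = (2*S)*(5*(-5 + S)) = (2*S)*(-25 + 5*S) = 2*S*(-25 + 5*S))
U(j) = -45/2 (U(j) = 10*(½)*(-5 + ½) = 10*(½)*(-9/2) = -45/2)
-1919*U(14) = -1919*(-45/2) = 86355/2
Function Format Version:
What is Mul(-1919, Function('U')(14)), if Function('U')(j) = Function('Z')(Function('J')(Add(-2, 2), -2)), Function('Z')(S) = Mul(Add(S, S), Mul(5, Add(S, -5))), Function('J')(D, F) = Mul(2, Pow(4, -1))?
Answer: Rational(86355, 2) ≈ 43178.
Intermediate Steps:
Function('J')(D, F) = Rational(1, 2) (Function('J')(D, F) = Mul(2, Rational(1, 4)) = Rational(1, 2))
Function('Z')(S) = Mul(2, S, Add(-25, Mul(5, S))) (Function('Z')(S) = Mul(Mul(2, S), Mul(5, Add(-5, S))) = Mul(Mul(2, S), Add(-25, Mul(5, S))) = Mul(2, S, Add(-25, Mul(5, S))))
Function('U')(j) = Rational(-45, 2) (Function('U')(j) = Mul(10, Rational(1, 2), Add(-5, Rational(1, 2))) = Mul(10, Rational(1, 2), Rational(-9, 2)) = Rational(-45, 2))
Mul(-1919, Function('U')(14)) = Mul(-1919, Rational(-45, 2)) = Rational(86355, 2)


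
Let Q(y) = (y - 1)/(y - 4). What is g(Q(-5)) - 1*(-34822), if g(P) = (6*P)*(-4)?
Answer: 34806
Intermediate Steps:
Q(y) = (-1 + y)/(-4 + y)
g(P) = -24*P
g(Q(-5)) - 1*(-34822) = -24*(-1 - 5)/(-4 - 5) - 1*(-34822) = -24*(-6)/(-9) + 34822 = -(-8)*(-6)/3 + 34822 = -24*⅔ + 34822 = -16 + 34822 = 34806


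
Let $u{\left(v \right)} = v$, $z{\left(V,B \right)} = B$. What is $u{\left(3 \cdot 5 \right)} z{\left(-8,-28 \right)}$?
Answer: $-420$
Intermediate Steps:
$u{\left(3 \cdot 5 \right)} z{\left(-8,-28 \right)} = 3 \cdot 5 \left(-28\right) = 15 \left(-28\right) = -420$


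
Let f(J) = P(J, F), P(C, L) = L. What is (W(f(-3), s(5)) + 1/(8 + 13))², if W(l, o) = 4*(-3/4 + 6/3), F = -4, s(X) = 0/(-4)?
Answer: 11236/441 ≈ 25.478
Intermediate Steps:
s(X) = 0 (s(X) = 0*(-¼) = 0)
f(J) = -4
W(l, o) = 5 (W(l, o) = 4*(-3*¼ + 6*(⅓)) = 4*(-¾ + 2) = 4*(5/4) = 5)
(W(f(-3), s(5)) + 1/(8 + 13))² = (5 + 1/(8 + 13))² = (5 + 1/21)² = (106/21)² = 11236/441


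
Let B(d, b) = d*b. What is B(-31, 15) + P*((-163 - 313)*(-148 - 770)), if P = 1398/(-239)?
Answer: -610992399/239 ≈ -2.5565e+6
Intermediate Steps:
B(d, b) = b*d
P = -1398/239 (P = 1398*(-1/239) = -1398/239 ≈ -5.8494)
B(-31, 15) + P*((-163 - 313)*(-148 - 770)) = 15*(-31) - 1398*(-163 - 313)*(-148 - 770)/239 = -465 - (-665448)*(-918)/239 = -465 - 1398/239*436968 = -465 - 610881264/239 = -610992399/239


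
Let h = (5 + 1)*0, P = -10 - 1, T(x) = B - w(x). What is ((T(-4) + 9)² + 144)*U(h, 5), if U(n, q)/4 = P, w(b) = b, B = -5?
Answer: -9152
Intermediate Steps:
T(x) = -5 - x
P = -11
h = 0 (h = 6*0 = 0)
U(n, q) = -44 (U(n, q) = 4*(-11) = -44)
((T(-4) + 9)² + 144)*U(h, 5) = (((-5 - 1*(-4)) + 9)² + 144)*(-44) = (((-5 + 4) + 9)² + 144)*(-44) = ((-1 + 9)² + 144)*(-44) = (8² + 144)*(-44) = (64 + 144)*(-44) = 208*(-44) = -9152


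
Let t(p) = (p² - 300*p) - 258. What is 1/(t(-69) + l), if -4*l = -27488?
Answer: 1/32075 ≈ 3.1177e-5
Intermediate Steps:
l = 6872 (l = -¼*(-27488) = 6872)
t(p) = -258 + p² - 300*p
1/(t(-69) + l) = 1/((-258 + (-69)² - 300*(-69)) + 6872) = 1/((-258 + 4761 + 20700) + 6872) = 1/(25203 + 6872) = 1/32075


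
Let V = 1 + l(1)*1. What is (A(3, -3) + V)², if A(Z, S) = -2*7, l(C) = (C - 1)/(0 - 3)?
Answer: 169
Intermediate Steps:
l(C) = ⅓ - C/3 (l(C) = (-1 + C)/(-3) = (-1 + C)*(-⅓) = ⅓ - C/3)
V = 1 (V = 1 + (⅓ - ⅓*1)*1 = 1 + (⅓ - ⅓)*1 = 1 + 0*1 = 1 + 0 = 1)
A(Z, S) = -14
(A(3, -3) + V)² = (-14 + 1)² = (-13)² = 169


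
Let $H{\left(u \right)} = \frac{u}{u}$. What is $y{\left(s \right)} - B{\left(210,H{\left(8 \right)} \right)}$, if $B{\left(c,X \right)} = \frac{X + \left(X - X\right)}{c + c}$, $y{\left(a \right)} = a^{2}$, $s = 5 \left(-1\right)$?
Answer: $\frac{10499}{420} \approx 24.998$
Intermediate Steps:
$s = -5$
$H{\left(u \right)} = 1$
$B{\left(c,X \right)} = \frac{X}{2 c}$ ($B{\left(c,X \right)} = \frac{X + 0}{2 c} = X \frac{1}{2 c} = \frac{X}{2 c}$)
$y{\left(s \right)} - B{\left(210,H{\left(8 \right)} \right)} = \left(-5\right)^{2} - \frac{1}{2} \cdot 1 \cdot \frac{1}{210} = 25 - \frac{1}{2} \cdot 1 \cdot \frac{1}{210} = 25 - \frac{1}{420} = \frac{10499}{420}$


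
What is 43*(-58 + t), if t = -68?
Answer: -5418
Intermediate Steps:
43*(-58 + t) = 43*(-58 - 68) = 43*(-126) = -5418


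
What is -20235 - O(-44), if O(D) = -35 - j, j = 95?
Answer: -20105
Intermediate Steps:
O(D) = -130 (O(D) = -35 - 1*95 = -35 - 95 = -130)
-20235 - O(-44) = -20235 - 1*(-130) = -20235 + 130 = -20105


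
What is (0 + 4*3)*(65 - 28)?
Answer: 444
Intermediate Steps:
(0 + 4*3)*(65 - 28) = (0 + 12)*37 = 12*37 = 444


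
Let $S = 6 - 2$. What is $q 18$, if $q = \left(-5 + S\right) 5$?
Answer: $-90$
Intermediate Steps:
$S = 4$ ($S = 6 - 2 = 4$)
$q = -5$ ($q = \left(-5 + 4\right) 5 = \left(-1\right) 5 = -5$)
$q 18 = \left(-5\right) 18 = -90$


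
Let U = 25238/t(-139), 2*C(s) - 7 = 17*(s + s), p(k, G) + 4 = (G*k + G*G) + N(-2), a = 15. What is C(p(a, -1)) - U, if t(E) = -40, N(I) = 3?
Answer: 7589/20 ≈ 379.45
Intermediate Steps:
p(k, G) = -1 + G**2 + G*k (p(k, G) = -4 + ((G*k + G*G) + 3) = -4 + ((G*k + G**2) + 3) = -4 + ((G**2 + G*k) + 3) = -4 + (3 + G**2 + G*k) = -1 + G**2 + G*k)
C(s) = 7/2 + 17*s (C(s) = 7/2 + (17*(s + s))/2 = 7/2 + (17*(2*s))/2 = 7/2 + (34*s)/2 = 7/2 + 17*s)
U = -12619/20 (U = 25238/(-40) = 25238*(-1/40) = -12619/20 ≈ -630.95)
C(p(a, -1)) - U = (7/2 + 17*(-1 + (-1)**2 - 1*15)) - 1*(-12619/20) = (7/2 + 17*(-1 + 1 - 15)) + 12619/20 = (7/2 + 17*(-15)) + 12619/20 = (7/2 - 255) + 12619/20 = -503/2 + 12619/20 = 7589/20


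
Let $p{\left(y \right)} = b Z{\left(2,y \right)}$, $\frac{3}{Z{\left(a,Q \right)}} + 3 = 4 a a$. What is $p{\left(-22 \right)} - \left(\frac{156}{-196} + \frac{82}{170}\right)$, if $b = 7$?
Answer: $\frac{104443}{54145} \approx 1.9289$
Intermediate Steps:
$Z{\left(a,Q \right)} = \frac{3}{-3 + 4 a^{2}}$ ($Z{\left(a,Q \right)} = \frac{3}{-3 + 4 a a} = \frac{3}{-3 + 4 a^{2}}$)
$p{\left(y \right)} = \frac{21}{13}$ ($p{\left(y \right)} = 7 \frac{3}{-3 + 4 \cdot 2^{2}} = 7 \frac{3}{-3 + 4 \cdot 4} = 7 \frac{3}{-3 + 16} = 7 \cdot \frac{3}{13} = \frac{21}{13}$)
$p{\left(-22 \right)} - \left(\frac{156}{-196} + \frac{82}{170}\right) = \frac{21}{13} - \left(\frac{156}{-196} + \frac{82}{170}\right) = \frac{21}{13} - \left(156 \left(- \frac{1}{196}\right) + 82 \cdot \frac{1}{170}\right) = \frac{21}{13} - \left(- \frac{39}{49} + \frac{41}{85}\right) = \frac{21}{13} - - \frac{1306}{4165} = \frac{21}{13} + \frac{1306}{4165} = \frac{104443}{54145}$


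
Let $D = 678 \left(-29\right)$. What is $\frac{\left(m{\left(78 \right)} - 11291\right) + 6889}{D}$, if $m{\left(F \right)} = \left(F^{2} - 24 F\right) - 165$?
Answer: $\frac{355}{19662} \approx 0.018055$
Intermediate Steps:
$m{\left(F \right)} = -165 + F^{2} - 24 F$
$D = -19662$
$\frac{\left(m{\left(78 \right)} - 11291\right) + 6889}{D} = \frac{\left(\left(-165 + 78^{2} - 1872\right) - 11291\right) + 6889}{-19662} = \left(\left(\left(-165 + 6084 - 1872\right) - 11291\right) + 6889\right) \left(- \frac{1}{19662}\right) = \left(\left(4047 - 11291\right) + 6889\right) \left(- \frac{1}{19662}\right) = \left(-7244 + 6889\right) \left(- \frac{1}{19662}\right) = \left(-355\right) \left(- \frac{1}{19662}\right) = \frac{355}{19662}$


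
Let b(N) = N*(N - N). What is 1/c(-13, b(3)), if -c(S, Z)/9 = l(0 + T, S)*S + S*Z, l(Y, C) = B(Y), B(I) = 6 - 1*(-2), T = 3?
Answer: 1/936 ≈ 0.0010684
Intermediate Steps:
B(I) = 8 (B(I) = 6 + 2 = 8)
b(N) = 0 (b(N) = N*0 = 0)
l(Y, C) = 8
c(S, Z) = -72*S - 9*S*Z (c(S, Z) = -9*(8*S + S*Z) = -72*S - 9*S*Z)
1/c(-13, b(3)) = 1/(-9*(-13)*(8 + 0)) = 1/(-9*(-13)*8) = 1/936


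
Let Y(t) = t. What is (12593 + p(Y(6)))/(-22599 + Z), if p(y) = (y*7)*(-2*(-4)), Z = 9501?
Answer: -12929/13098 ≈ -0.98710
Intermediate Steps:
p(y) = 56*y (p(y) = (7*y)*8 = 56*y)
(12593 + p(Y(6)))/(-22599 + Z) = (12593 + 56*6)/(-22599 + 9501) = (12593 + 336)/(-13098) = 12929*(-1/13098) = -12929/13098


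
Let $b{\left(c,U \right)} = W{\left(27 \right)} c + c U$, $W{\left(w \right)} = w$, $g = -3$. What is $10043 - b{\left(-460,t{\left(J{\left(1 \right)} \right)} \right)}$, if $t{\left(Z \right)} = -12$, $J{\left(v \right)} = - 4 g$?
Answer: $16943$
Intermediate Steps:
$J{\left(v \right)} = 12$ ($J{\left(v \right)} = \left(-4\right) \left(-3\right) = 12$)
$b{\left(c,U \right)} = 27 c + U c$ ($b{\left(c,U \right)} = 27 c + c U = 27 c + U c$)
$10043 - b{\left(-460,t{\left(J{\left(1 \right)} \right)} \right)} = 10043 - - 460 \left(27 - 12\right) = 10043 - \left(-460\right) 15 = 10043 - -6900 = 10043 + 6900 = 16943$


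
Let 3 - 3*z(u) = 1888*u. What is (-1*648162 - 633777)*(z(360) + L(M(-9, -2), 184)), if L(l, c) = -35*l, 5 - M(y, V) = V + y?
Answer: 291152703741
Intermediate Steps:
M(y, V) = 5 - V - y (M(y, V) = 5 - (V + y) = 5 + (-V - y) = 5 - V - y)
z(u) = 1 - 1888*u/3
(-1*648162 - 633777)*(z(360) + L(M(-9, -2), 184)) = (-1*648162 - 633777)*((1 - 1888/3*360) - 35*(5 - 1*(-2) - 1*(-9))) = (-648162 - 633777)*((1 - 226560) - 35*(5 + 2 + 9)) = -1281939*(-226559 - 35*16) = -1281939*(-226559 - 560) = -1281939*(-227119) = 291152703741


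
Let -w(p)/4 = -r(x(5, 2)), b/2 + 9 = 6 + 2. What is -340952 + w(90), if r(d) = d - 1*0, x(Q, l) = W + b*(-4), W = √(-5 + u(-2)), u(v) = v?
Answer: -340920 + 4*I*√7 ≈ -3.4092e+5 + 10.583*I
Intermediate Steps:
b = -2 (b = -18 + 2*(6 + 2) = -18 + 2*8 = -18 + 16 = -2)
W = I*√7 (W = √(-5 - 2) = √(-7) = I*√7 ≈ 2.6458*I)
x(Q, l) = 8 + I*√7 (x(Q, l) = I*√7 - 2*(-4) = I*√7 + 8 = 8 + I*√7)
r(d) = d (r(d) = d + 0 = d)
w(p) = 32 + 4*I*√7 (w(p) = -(-4)*(8 + I*√7) = -4*(-8 - I*√7) = 32 + 4*I*√7)
-340952 + w(90) = -340952 + (32 + 4*I*√7) = -340920 + 4*I*√7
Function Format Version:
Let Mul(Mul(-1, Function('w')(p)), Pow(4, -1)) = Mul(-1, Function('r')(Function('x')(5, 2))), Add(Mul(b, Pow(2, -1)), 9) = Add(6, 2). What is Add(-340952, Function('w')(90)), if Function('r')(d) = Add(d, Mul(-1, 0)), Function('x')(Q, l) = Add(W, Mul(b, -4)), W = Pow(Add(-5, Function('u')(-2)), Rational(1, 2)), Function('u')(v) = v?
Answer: Add(-340920, Mul(4, I, Pow(7, Rational(1, 2)))) ≈ Add(-3.4092e+5, Mul(10.583, I))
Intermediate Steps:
b = -2 (b = Add(-18, Mul(2, Add(6, 2))) = Add(-18, Mul(2, 8)) = Add(-18, 16) = -2)
W = Mul(I, Pow(7, Rational(1, 2))) (W = Pow(Add(-5, -2), Rational(1, 2)) = Pow(-7, Rational(1, 2)) = Mul(I, Pow(7, Rational(1, 2))) ≈ Mul(2.6458, I))
Function('x')(Q, l) = Add(8, Mul(I, Pow(7, Rational(1, 2)))) (Function('x')(Q, l) = Add(Mul(I, Pow(7, Rational(1, 2))), Mul(-2, -4)) = Add(Mul(I, Pow(7, Rational(1, 2))), 8) = Add(8, Mul(I, Pow(7, Rational(1, 2)))))
Function('r')(d) = d (Function('r')(d) = Add(d, 0) = d)
Function('w')(p) = Add(32, Mul(4, I, Pow(7, Rational(1, 2)))) (Function('w')(p) = Mul(-4, Mul(-1, Add(8, Mul(I, Pow(7, Rational(1, 2)))))) = Mul(-4, Add(-8, Mul(-1, I, Pow(7, Rational(1, 2))))) = Add(32, Mul(4, I, Pow(7, Rational(1, 2)))))
Add(-340952, Function('w')(90)) = Add(-340952, Add(32, Mul(4, I, Pow(7, Rational(1, 2))))) = Add(-340920, Mul(4, I, Pow(7, Rational(1, 2))))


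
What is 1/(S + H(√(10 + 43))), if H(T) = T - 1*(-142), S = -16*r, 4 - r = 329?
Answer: 5342/28536911 - √53/28536911 ≈ 0.00018694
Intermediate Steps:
r = -325 (r = 4 - 1*329 = 4 - 329 = -325)
S = 5200 (S = -16*(-325) = 5200)
H(T) = 142 + T (H(T) = T + 142 = 142 + T)
1/(S + H(√(10 + 43))) = 1/(5200 + (142 + √(10 + 43))) = 1/(5200 + (142 + √53)) = 1/(5342 + √53)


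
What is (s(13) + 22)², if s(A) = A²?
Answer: 36481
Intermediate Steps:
(s(13) + 22)² = (13² + 22)² = (169 + 22)² = 191² = 36481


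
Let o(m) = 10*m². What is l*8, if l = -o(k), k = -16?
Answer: -20480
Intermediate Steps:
l = -2560 (l = -10*(-16)² = -10*256 = -1*2560 = -2560)
l*8 = -2560*8 = -20480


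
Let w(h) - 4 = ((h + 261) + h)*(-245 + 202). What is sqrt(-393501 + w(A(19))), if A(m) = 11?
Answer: 3*I*sqrt(45074) ≈ 636.92*I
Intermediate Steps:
w(h) = -11219 - 86*h (w(h) = 4 + ((h + 261) + h)*(-245 + 202) = 4 + ((261 + h) + h)*(-43) = 4 + (261 + 2*h)*(-43) = 4 + (-11223 - 86*h) = -11219 - 86*h)
sqrt(-393501 + w(A(19))) = sqrt(-393501 + (-11219 - 86*11)) = sqrt(-393501 + (-11219 - 946)) = sqrt(-393501 - 12165) = sqrt(-405666) = 3*I*sqrt(45074)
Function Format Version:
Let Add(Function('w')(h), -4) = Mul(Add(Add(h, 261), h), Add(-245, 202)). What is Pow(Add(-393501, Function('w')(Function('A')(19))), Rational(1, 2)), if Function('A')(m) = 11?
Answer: Mul(3, I, Pow(45074, Rational(1, 2))) ≈ Mul(636.92, I)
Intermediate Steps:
Function('w')(h) = Add(-11219, Mul(-86, h)) (Function('w')(h) = Add(4, Mul(Add(Add(h, 261), h), Add(-245, 202))) = Add(4, Mul(Add(Add(261, h), h), -43)) = Add(4, Mul(Add(261, Mul(2, h)), -43)) = Add(4, Add(-11223, Mul(-86, h))) = Add(-11219, Mul(-86, h)))
Pow(Add(-393501, Function('w')(Function('A')(19))), Rational(1, 2)) = Pow(Add(-393501, Add(-11219, Mul(-86, 11))), Rational(1, 2)) = Pow(Add(-393501, Add(-11219, -946)), Rational(1, 2)) = Pow(Add(-393501, -12165), Rational(1, 2)) = Pow(-405666, Rational(1, 2)) = Mul(3, I, Pow(45074, Rational(1, 2)))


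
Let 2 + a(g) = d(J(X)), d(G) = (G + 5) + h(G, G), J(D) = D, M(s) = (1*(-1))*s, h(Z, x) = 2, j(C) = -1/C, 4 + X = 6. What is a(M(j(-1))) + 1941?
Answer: 1948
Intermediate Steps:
X = 2 (X = -4 + 6 = 2)
M(s) = -s
d(G) = 7 + G (d(G) = (G + 5) + 2 = (5 + G) + 2 = 7 + G)
a(g) = 7 (a(g) = -2 + (7 + 2) = -2 + 9 = 7)
a(M(j(-1))) + 1941 = 7 + 1941 = 1948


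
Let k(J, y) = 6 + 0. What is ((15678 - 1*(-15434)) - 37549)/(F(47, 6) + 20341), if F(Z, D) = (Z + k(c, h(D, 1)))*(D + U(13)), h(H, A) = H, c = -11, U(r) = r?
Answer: -6437/21348 ≈ -0.30153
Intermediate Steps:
k(J, y) = 6
F(Z, D) = (6 + Z)*(13 + D) (F(Z, D) = (Z + 6)*(D + 13) = (6 + Z)*(13 + D))
((15678 - 1*(-15434)) - 37549)/(F(47, 6) + 20341) = ((15678 - 1*(-15434)) - 37549)/((78 + 6*6 + 13*47 + 6*47) + 20341) = ((15678 + 15434) - 37549)/((78 + 36 + 611 + 282) + 20341) = (31112 - 37549)/(1007 + 20341) = -6437/21348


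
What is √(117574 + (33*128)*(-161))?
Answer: I*√562490 ≈ 749.99*I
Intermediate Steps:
√(117574 + (33*128)*(-161)) = √(117574 + 4224*(-161)) = √(117574 - 680064) = √(-562490) = I*√562490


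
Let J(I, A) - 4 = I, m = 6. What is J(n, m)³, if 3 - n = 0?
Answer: 343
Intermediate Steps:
n = 3 (n = 3 - 1*0 = 3 + 0 = 3)
J(I, A) = 4 + I
J(n, m)³ = (4 + 3)³ = 7³ = 343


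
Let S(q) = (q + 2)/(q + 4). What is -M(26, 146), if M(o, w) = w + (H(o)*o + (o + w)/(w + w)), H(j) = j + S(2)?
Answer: -183943/219 ≈ -839.92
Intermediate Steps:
S(q) = (2 + q)/(4 + q)
H(j) = ⅔ + j (H(j) = j + (2 + 2)/(4 + 2) = j + 4/6 = j + (⅙)*4 = j + ⅔ = ⅔ + j)
M(o, w) = w + o*(⅔ + o) + (o + w)/(2*w) (M(o, w) = w + ((⅔ + o)*o + (o + w)/(w + w)) = w + (o*(⅔ + o) + (o + w)/((2*w))) = w + (o*(⅔ + o) + (o + w)*(1/(2*w))) = w + (o*(⅔ + o) + (o + w)/(2*w)) = w + o*(⅔ + o) + (o + w)/(2*w))
-M(26, 146) = -(½ + 146 + 26² + (⅔)*26 + (½)*26/146) = -(½ + 146 + 676 + 52/3 + (½)*26*(1/146)) = -(½ + 146 + 676 + 52/3 + 13/146) = -1*183943/219 = -183943/219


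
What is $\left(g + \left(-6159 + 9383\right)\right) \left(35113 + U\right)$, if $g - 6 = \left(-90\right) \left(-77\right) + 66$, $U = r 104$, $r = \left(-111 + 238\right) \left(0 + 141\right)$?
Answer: $19403231666$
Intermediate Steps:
$r = 17907$ ($r = 127 \cdot 141 = 17907$)
$U = 1862328$ ($U = 17907 \cdot 104 = 1862328$)
$g = 7002$ ($g = 6 + \left(\left(-90\right) \left(-77\right) + 66\right) = 6 + \left(6930 + 66\right) = 6 + 6996 = 7002$)
$\left(g + \left(-6159 + 9383\right)\right) \left(35113 + U\right) = \left(7002 + \left(-6159 + 9383\right)\right) \left(35113 + 1862328\right) = \left(7002 + 3224\right) 1897441 = 10226 \cdot 1897441 = 19403231666$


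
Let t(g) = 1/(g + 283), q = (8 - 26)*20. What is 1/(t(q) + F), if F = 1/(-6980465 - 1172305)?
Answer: -627763290/8152847 ≈ -76.999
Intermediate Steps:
q = -360 (q = -18*20 = -360)
t(g) = 1/(283 + g)
F = -1/8152770 (F = 1/(-8152770) = -1/8152770 ≈ -1.2266e-7)
1/(t(q) + F) = 1/(1/(283 - 360) - 1/8152770) = 1/(1/(-77) - 1/8152770) = 1/(-1/77 - 1/8152770) = 1/(-8152847/627763290) = -627763290/8152847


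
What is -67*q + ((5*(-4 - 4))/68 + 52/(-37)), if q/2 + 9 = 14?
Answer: -422684/629 ≈ -671.99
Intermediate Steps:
q = 10 (q = -18 + 2*14 = -18 + 28 = 10)
-67*q + ((5*(-4 - 4))/68 + 52/(-37)) = -67*10 + ((5*(-4 - 4))/68 + 52/(-37)) = -670 + ((5*(-8))*(1/68) + 52*(-1/37)) = -670 + (-40*1/68 - 52/37) = -670 + (-10/17 - 52/37) = -670 - 1254/629 = -422684/629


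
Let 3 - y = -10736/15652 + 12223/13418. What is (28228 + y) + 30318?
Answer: 3074082001379/52504634 ≈ 58549.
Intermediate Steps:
y = 145699215/52504634 (y = 3 - (-10736/15652 + 12223/13418) = 3 - (-10736*1/15652 + 12223*(1/13418)) = 3 - (-2684/3913 + 12223/13418) = 3 - 1*11814687/52504634 = 3 - 11814687/52504634 = 145699215/52504634 ≈ 2.7750)
(28228 + y) + 30318 = (28228 + 145699215/52504634) + 30318 = 1482246507767/52504634 + 30318 = 3074082001379/52504634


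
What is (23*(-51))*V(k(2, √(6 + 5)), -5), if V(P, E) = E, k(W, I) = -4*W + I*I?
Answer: 5865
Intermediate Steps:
k(W, I) = I² - 4*W (k(W, I) = -4*W + I² = I² - 4*W)
(23*(-51))*V(k(2, √(6 + 5)), -5) = (23*(-51))*(-5) = -1173*(-5) = 5865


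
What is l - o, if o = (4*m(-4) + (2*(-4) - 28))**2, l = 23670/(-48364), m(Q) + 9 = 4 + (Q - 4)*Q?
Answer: -125371323/24182 ≈ -5184.5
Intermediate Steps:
m(Q) = -5 + Q*(-4 + Q) (m(Q) = -9 + (4 + (Q - 4)*Q) = -9 + (4 + (-4 + Q)*Q) = -9 + (4 + Q*(-4 + Q)) = -5 + Q*(-4 + Q))
l = -11835/24182 (l = 23670*(-1/48364) = -11835/24182 ≈ -0.48941)
o = 5184 (o = (4*(-5 + (-4)**2 - 4*(-4)) + (2*(-4) - 28))**2 = (4*(-5 + 16 + 16) + (-8 - 28))**2 = (4*27 - 36)**2 = (108 - 36)**2 = 72**2 = 5184)
l - o = -11835/24182 - 1*5184 = -11835/24182 - 5184 = -125371323/24182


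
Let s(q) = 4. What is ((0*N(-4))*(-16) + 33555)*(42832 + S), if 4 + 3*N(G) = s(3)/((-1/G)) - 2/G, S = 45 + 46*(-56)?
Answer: 1352300055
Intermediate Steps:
S = -2531 (S = 45 - 2576 = -2531)
N(G) = -4/3 - 4*G/3 - 2/(3*G) (N(G) = -4/3 + (4/((-1/G)) - 2/G)/3 = -4/3 + (4*(-G) - 2/G)/3 = -4/3 + (-4*G - 2/G)/3 = -4/3 + (-4*G/3 - 2/(3*G)) = -4/3 - 4*G/3 - 2/(3*G))
((0*N(-4))*(-16) + 33555)*(42832 + S) = ((0*((⅔)*(-1 - 2*(-4)*(1 - 4))/(-4)))*(-16) + 33555)*(42832 - 2531) = ((0*((⅔)*(-¼)*(-1 - 2*(-4)*(-3))))*(-16) + 33555)*40301 = ((0*((⅔)*(-¼)*(-1 - 24)))*(-16) + 33555)*40301 = ((0*((⅔)*(-¼)*(-25)))*(-16) + 33555)*40301 = ((0*(25/6))*(-16) + 33555)*40301 = (0*(-16) + 33555)*40301 = (0 + 33555)*40301 = 33555*40301 = 1352300055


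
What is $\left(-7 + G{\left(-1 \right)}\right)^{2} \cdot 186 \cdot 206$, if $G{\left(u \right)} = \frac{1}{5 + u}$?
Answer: $\frac{6983091}{4} \approx 1.7458 \cdot 10^{6}$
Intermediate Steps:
$\left(-7 + G{\left(-1 \right)}\right)^{2} \cdot 186 \cdot 206 = \left(-7 + \frac{1}{5 - 1}\right)^{2} \cdot 186 \cdot 206 = \left(-7 + \frac{1}{4}\right)^{2} \cdot 186 \cdot 206 = \left(- \frac{27}{4}\right)^{2} \cdot 186 \cdot 206 = \frac{729}{16} \cdot 186 \cdot 206 = \frac{67797}{8} \cdot 206 = \frac{6983091}{4}$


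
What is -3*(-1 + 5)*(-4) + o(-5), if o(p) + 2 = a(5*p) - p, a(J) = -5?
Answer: 46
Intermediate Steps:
o(p) = -7 - p (o(p) = -2 + (-5 - p) = -7 - p)
-3*(-1 + 5)*(-4) + o(-5) = -3*(-1 + 5)*(-4) + (-7 - 1*(-5)) = -3*4*(-4) + (-7 + 5) = -12*(-4) - 2 = 48 - 2 = 46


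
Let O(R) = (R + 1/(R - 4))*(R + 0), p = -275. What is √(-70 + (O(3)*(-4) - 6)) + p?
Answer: -275 + 10*I ≈ -275.0 + 10.0*I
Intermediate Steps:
O(R) = R*(R + 1/(-4 + R)) (O(R) = (R + 1/(-4 + R))*R = R*(R + 1/(-4 + R)))
√(-70 + (O(3)*(-4) - 6)) + p = √(-70 + ((3*(1 + 3² - 4*3)/(-4 + 3))*(-4) - 6)) - 275 = √(-70 + ((3*(1 + 9 - 12)/(-1))*(-4) - 6)) - 275 = √(-70 + ((3*(-1)*(-2))*(-4) - 6)) - 275 = √(-70 + (6*(-4) - 6)) - 275 = √(-70 + (-24 - 6)) - 275 = √(-70 - 30) - 275 = √(-100) - 275 = 10*I - 275 = -275 + 10*I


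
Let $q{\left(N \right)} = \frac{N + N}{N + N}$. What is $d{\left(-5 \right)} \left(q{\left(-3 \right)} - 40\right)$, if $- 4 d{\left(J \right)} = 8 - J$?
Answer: $\frac{507}{4} \approx 126.75$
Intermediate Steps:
$q{\left(N \right)} = 1$ ($q{\left(N \right)} = \frac{2 N}{2 N} = 2 N \frac{1}{2 N} = 1$)
$d{\left(J \right)} = -2 + \frac{J}{4}$ ($d{\left(J \right)} = - \frac{8 - J}{4} = -2 + \frac{J}{4}$)
$d{\left(-5 \right)} \left(q{\left(-3 \right)} - 40\right) = \left(-2 + \frac{1}{4} \left(-5\right)\right) \left(1 - 40\right) = \left(-2 - \frac{5}{4}\right) \left(1 - 40\right) = \left(- \frac{13}{4}\right) \left(-39\right) = \frac{507}{4}$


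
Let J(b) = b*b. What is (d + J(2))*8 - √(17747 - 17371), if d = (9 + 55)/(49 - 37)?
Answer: 224/3 - 2*√94 ≈ 55.276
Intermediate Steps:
J(b) = b²
d = 16/3 (d = 64/12 = 64*(1/12) = 16/3 ≈ 5.3333)
(d + J(2))*8 - √(17747 - 17371) = (16/3 + 2²)*8 - √(17747 - 17371) = (16/3 + 4)*8 - √376 = (28/3)*8 - 2*√94 = 224/3 - 2*√94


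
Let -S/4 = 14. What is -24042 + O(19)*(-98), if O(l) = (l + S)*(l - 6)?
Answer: 23096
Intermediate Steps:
S = -56 (S = -4*14 = -56)
O(l) = (-56 + l)*(-6 + l) (O(l) = (l - 56)*(l - 6) = (-56 + l)*(-6 + l))
-24042 + O(19)*(-98) = -24042 + (336 + 19² - 62*19)*(-98) = -24042 + (336 + 361 - 1178)*(-98) = -24042 - 481*(-98) = -24042 + 47138 = 23096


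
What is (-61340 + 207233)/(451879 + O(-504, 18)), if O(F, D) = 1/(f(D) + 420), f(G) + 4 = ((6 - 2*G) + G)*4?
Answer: 17896208/55430491 ≈ 0.32286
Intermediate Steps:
f(G) = 20 - 4*G (f(G) = -4 + ((6 - 2*G) + G)*4 = -4 + (6 - G)*4 = -4 + (24 - 4*G) = 20 - 4*G)
O(F, D) = 1/(440 - 4*D) (O(F, D) = 1/((20 - 4*D) + 420) = 1/(440 - 4*D))
(-61340 + 207233)/(451879 + O(-504, 18)) = (-61340 + 207233)/(451879 - 1/(-440 + 4*18)) = 145893/(451879 - 1/(-440 + 72)) = 145893/(451879 - 1/(-368)) = 145893/(451879 - 1*(-1/368)) = 145893/(451879 + 1/368) = 145893/(166291473/368) = 145893*(368/166291473) = 17896208/55430491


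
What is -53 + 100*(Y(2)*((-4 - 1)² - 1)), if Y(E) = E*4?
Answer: 19147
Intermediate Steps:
Y(E) = 4*E
-53 + 100*(Y(2)*((-4 - 1)² - 1)) = -53 + 100*((4*2)*((-4 - 1)² - 1)) = -53 + 100*(8*((-5)² - 1)) = -53 + 100*(8*(25 - 1)) = -53 + 100*(8*24) = -53 + 100*192 = -53 + 19200 = 19147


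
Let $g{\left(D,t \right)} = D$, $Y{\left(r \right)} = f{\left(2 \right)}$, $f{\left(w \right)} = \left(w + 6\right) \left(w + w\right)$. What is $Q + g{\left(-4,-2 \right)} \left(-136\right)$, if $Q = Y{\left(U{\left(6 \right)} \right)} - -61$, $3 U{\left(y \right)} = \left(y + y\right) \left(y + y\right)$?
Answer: $637$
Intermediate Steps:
$U{\left(y \right)} = \frac{4 y^{2}}{3}$ ($U{\left(y \right)} = \frac{\left(y + y\right) \left(y + y\right)}{3} = \frac{2 y 2 y}{3} = \frac{4 y^{2}}{3}$)
$f{\left(w \right)} = 2 w \left(6 + w\right)$ ($f{\left(w \right)} = \left(6 + w\right) 2 w = 2 w \left(6 + w\right)$)
$Y{\left(r \right)} = 32$ ($Y{\left(r \right)} = 2 \cdot 2 \left(6 + 2\right) = 2 \cdot 2 \cdot 8 = 32$)
$Q = 93$ ($Q = 32 - -61 = 32 + 61 = 93$)
$Q + g{\left(-4,-2 \right)} \left(-136\right) = 93 - -544 = 93 + 544 = 637$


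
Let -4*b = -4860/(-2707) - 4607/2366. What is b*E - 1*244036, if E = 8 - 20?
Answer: -1562995416599/6404762 ≈ -2.4404e+5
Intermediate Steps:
E = -12
b = 972389/25619048 (b = -(-4860/(-2707) - 4607/2366)/4 = -(-4860*(-1/2707) - 4607*1/2366)/4 = -(4860/2707 - 4607/2366)/4 = -¼*(-972389/6404762) = 972389/25619048 ≈ 0.037956)
b*E - 1*244036 = (972389/25619048)*(-12) - 1*244036 = -2917167/6404762 - 244036 = -1562995416599/6404762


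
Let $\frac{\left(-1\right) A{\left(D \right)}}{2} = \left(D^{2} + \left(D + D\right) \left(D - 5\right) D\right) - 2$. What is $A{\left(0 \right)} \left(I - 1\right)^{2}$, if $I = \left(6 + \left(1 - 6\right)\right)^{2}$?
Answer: $0$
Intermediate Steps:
$I = 1$ ($I = \left(6 + \left(1 - 6\right)\right)^{2} = \left(6 - 5\right)^{2} = 1^{2} = 1$)
$A{\left(D \right)} = 4 - 2 D^{2} - 4 D^{2} \left(-5 + D\right)$ ($A{\left(D \right)} = - 2 \left(\left(D^{2} + \left(D + D\right) \left(D - 5\right) D\right) - 2\right) = - 2 \left(\left(D^{2} + 2 D \left(-5 + D\right) D\right) - 2\right) = - 2 \left(\left(D^{2} + 2 D^{2} \left(-5 + D\right)\right) - 2\right) = - 2 \left(-2 + D^{2} + 2 D^{2} \left(-5 + D\right)\right) = 4 - 2 D^{2} - 4 D^{2} \left(-5 + D\right)$)
$A{\left(0 \right)} \left(I - 1\right)^{2} = \left(4 - 4 \cdot 0^{3} + 18 \cdot 0^{2}\right) \left(1 - 1\right)^{2} = \left(4 - 0 + 18 \cdot 0\right) 0^{2} = \left(4 + 0 + 0\right) 0 = 4 \cdot 0 = 0$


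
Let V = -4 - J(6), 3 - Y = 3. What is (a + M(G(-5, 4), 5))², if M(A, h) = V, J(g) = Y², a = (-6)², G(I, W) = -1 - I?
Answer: 1024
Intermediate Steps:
Y = 0 (Y = 3 - 1*3 = 3 - 3 = 0)
a = 36
J(g) = 0 (J(g) = 0² = 0)
V = -4 (V = -4 - 1*0 = -4 + 0 = -4)
M(A, h) = -4
(a + M(G(-5, 4), 5))² = (36 - 4)² = 32² = 1024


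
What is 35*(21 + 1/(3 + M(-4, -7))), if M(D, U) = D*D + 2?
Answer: 2210/3 ≈ 736.67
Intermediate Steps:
M(D, U) = 2 + D² (M(D, U) = D² + 2 = 2 + D²)
35*(21 + 1/(3 + M(-4, -7))) = 35*(21 + 1/(3 + (2 + (-4)²))) = 35*(21 + 1/(3 + (2 + 16))) = 35*(21 + 1/(3 + 18)) = 35*(21 + 1/21) = 35*(442/21) = 2210/3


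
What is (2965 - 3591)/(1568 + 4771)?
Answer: -626/6339 ≈ -0.098754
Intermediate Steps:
(2965 - 3591)/(1568 + 4771) = -626/6339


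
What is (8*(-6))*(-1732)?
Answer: 83136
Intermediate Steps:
(8*(-6))*(-1732) = -48*(-1732) = 83136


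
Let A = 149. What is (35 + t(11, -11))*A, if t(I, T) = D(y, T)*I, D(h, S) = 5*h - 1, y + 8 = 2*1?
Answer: -45594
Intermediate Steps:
y = -6 (y = -8 + 2*1 = -8 + 2 = -6)
D(h, S) = -1 + 5*h
t(I, T) = -31*I (t(I, T) = (-1 + 5*(-6))*I = (-1 - 30)*I = -31*I)
(35 + t(11, -11))*A = (35 - 31*11)*149 = (35 - 341)*149 = -306*149 = -45594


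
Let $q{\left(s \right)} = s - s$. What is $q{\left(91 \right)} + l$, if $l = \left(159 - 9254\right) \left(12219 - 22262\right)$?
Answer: $91341085$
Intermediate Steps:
$l = 91341085$ ($l = \left(-9095\right) \left(-10043\right) = 91341085$)
$q{\left(s \right)} = 0$
$q{\left(91 \right)} + l = 0 + 91341085 = 91341085$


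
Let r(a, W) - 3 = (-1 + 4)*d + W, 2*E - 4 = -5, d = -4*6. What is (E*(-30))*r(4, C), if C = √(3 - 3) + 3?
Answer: -990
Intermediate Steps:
d = -24
C = 3 (C = √0 + 3 = 0 + 3 = 3)
E = -½ (E = 2 + (½)*(-5) = 2 - 5/2 = -½ ≈ -0.50000)
r(a, W) = -69 + W (r(a, W) = 3 + ((-1 + 4)*(-24) + W) = 3 + (3*(-24) + W) = 3 + (-72 + W) = -69 + W)
(E*(-30))*r(4, C) = (-½*(-30))*(-69 + 3) = 15*(-66) = -990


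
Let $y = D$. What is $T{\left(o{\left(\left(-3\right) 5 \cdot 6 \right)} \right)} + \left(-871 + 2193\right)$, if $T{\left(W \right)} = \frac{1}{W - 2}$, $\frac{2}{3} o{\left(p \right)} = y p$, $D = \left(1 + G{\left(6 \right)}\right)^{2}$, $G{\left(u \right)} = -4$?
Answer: $\frac{1608873}{1217} \approx 1322.0$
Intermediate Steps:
$D = 9$ ($D = \left(1 - 4\right)^{2} = \left(-3\right)^{2} = 9$)
$y = 9$
$o{\left(p \right)} = \frac{27 p}{2}$ ($o{\left(p \right)} = \frac{3 \cdot 9 p}{2} = \frac{27 p}{2}$)
$T{\left(W \right)} = \frac{1}{-2 + W}$
$T{\left(o{\left(\left(-3\right) 5 \cdot 6 \right)} \right)} + \left(-871 + 2193\right) = \frac{1}{-2 + \frac{27 \left(-3\right) 5 \cdot 6}{2}} + \left(-871 + 2193\right) = \frac{1}{-2 + \frac{27 \left(\left(-15\right) 6\right)}{2}} + 1322 = \frac{1}{-2 + \frac{27}{2} \left(-90\right)} + 1322 = \frac{1}{-2 - 1215} + 1322 = \frac{1}{-1217} + 1322 = - \frac{1}{1217} + 1322 = \frac{1608873}{1217}$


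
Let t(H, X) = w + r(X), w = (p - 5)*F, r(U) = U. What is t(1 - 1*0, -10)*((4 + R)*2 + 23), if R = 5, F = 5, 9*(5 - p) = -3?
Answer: -1025/3 ≈ -341.67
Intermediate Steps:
p = 16/3 (p = 5 - 1/9*(-3) = 5 + 1/3 = 16/3 ≈ 5.3333)
w = 5/3 (w = (16/3 - 5)*5 = (1/3)*5 = 5/3 ≈ 1.6667)
t(H, X) = 5/3 + X
t(1 - 1*0, -10)*((4 + R)*2 + 23) = (5/3 - 10)*((4 + 5)*2 + 23) = -25*(9*2 + 23)/3 = -25*(18 + 23)/3 = -25/3*41 = -1025/3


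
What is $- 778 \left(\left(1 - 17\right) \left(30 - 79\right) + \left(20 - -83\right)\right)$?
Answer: $-690086$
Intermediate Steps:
$- 778 \left(\left(1 - 17\right) \left(30 - 79\right) + \left(20 - -83\right)\right) = - 778 \left(\left(-16\right) \left(-49\right) + \left(20 + 83\right)\right) = - 778 \left(784 + 103\right) = \left(-778\right) 887 = -690086$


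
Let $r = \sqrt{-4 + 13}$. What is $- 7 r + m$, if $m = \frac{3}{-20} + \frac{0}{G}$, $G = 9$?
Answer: $- \frac{423}{20} \approx -21.15$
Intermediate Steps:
$r = 3$ ($r = \sqrt{9} = 3$)
$m = - \frac{3}{20}$ ($m = \frac{3}{-20} + \frac{0}{9} = 3 \left(- \frac{1}{20}\right) + 0 \cdot \frac{1}{9} = - \frac{3}{20} + 0 = - \frac{3}{20} \approx -0.15$)
$- 7 r + m = \left(-7\right) 3 - \frac{3}{20} = -21 - \frac{3}{20} = - \frac{423}{20}$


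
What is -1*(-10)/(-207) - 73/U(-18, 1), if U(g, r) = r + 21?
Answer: -15331/4554 ≈ -3.3665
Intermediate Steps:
U(g, r) = 21 + r
-1*(-10)/(-207) - 73/U(-18, 1) = -1*(-10)/(-207) - 73/(21 + 1) = 10*(-1/207) - 73/22 = -10/207 - 73*1/22 = -10/207 - 73/22 = -15331/4554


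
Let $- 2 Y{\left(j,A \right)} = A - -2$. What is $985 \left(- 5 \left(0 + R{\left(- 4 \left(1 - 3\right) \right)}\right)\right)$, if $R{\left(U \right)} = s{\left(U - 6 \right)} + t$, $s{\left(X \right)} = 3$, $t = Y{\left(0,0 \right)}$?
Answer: $-9850$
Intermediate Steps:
$Y{\left(j,A \right)} = -1 - \frac{A}{2}$ ($Y{\left(j,A \right)} = - \frac{A - -2}{2} = - \frac{A + 2}{2} = - \frac{2 + A}{2} = -1 - \frac{A}{2}$)
$t = -1$ ($t = -1 - 0 = -1 + 0 = -1$)
$R{\left(U \right)} = 2$ ($R{\left(U \right)} = 3 - 1 = 2$)
$985 \left(- 5 \left(0 + R{\left(- 4 \left(1 - 3\right) \right)}\right)\right) = 985 \left(- 5 \left(0 + 2\right)\right) = 985 \left(\left(-5\right) 2\right) = 985 \left(-10\right) = -9850$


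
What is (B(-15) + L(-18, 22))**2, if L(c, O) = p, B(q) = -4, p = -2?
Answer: 36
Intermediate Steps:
L(c, O) = -2
(B(-15) + L(-18, 22))**2 = (-4 - 2)**2 = (-6)**2 = 36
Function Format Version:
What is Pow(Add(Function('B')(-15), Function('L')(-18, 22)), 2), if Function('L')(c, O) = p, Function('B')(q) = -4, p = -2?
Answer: 36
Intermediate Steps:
Function('L')(c, O) = -2
Pow(Add(Function('B')(-15), Function('L')(-18, 22)), 2) = Pow(Add(-4, -2), 2) = Pow(-6, 2) = 36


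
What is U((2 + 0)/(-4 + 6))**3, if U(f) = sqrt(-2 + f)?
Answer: -I ≈ -1.0*I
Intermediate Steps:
U((2 + 0)/(-4 + 6))**3 = (sqrt(-2 + (2 + 0)/(-4 + 6)))**3 = (sqrt(-2 + 2/2))**3 = (sqrt(-2 + 2*(1/2)))**3 = (sqrt(-2 + 1))**3 = (sqrt(-1))**3 = I**3 = -I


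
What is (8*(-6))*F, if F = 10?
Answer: -480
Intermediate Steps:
(8*(-6))*F = (8*(-6))*10 = -48*10 = -480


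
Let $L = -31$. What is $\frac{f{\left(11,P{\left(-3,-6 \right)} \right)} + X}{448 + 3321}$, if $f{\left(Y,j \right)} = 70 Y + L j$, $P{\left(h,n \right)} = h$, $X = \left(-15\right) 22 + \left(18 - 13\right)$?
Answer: $\frac{538}{3769} \approx 0.14274$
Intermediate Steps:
$X = -325$ ($X = -330 + \left(18 - 13\right) = -330 + 5 = -325$)
$f{\left(Y,j \right)} = - 31 j + 70 Y$ ($f{\left(Y,j \right)} = 70 Y - 31 j = - 31 j + 70 Y$)
$\frac{f{\left(11,P{\left(-3,-6 \right)} \right)} + X}{448 + 3321} = \frac{\left(\left(-31\right) \left(-3\right) + 70 \cdot 11\right) - 325}{448 + 3321} = \frac{\left(93 + 770\right) - 325}{3769} = \left(863 - 325\right) \frac{1}{3769} = 538 \cdot \frac{1}{3769} = \frac{538}{3769}$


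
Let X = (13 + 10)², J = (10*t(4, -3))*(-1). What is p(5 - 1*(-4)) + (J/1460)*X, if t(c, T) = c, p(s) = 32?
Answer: 1278/73 ≈ 17.507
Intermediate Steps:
J = -40 (J = (10*4)*(-1) = 40*(-1) = -40)
X = 529 (X = 23² = 529)
p(5 - 1*(-4)) + (J/1460)*X = 32 - 40/1460*529 = 32 - 40*1/1460*529 = 32 - 2/73*529 = 32 - 1058/73 = 1278/73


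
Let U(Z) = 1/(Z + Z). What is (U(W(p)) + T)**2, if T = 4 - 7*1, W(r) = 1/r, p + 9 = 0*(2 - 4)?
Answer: 225/4 ≈ 56.250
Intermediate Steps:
p = -9 (p = -9 + 0*(2 - 4) = -9 + 0*(-2) = -9 + 0 = -9)
T = -3 (T = 4 - 7 = -3)
U(Z) = 1/(2*Z)
(U(W(p)) + T)**2 = (1/(2*(1/(-9))) - 3)**2 = (1/(2*(-1/9)) - 3)**2 = ((1/2)*(-9) - 3)**2 = (-9/2 - 3)**2 = (-15/2)**2 = 225/4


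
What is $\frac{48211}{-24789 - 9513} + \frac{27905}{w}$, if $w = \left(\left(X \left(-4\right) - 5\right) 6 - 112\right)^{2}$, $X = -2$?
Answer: $\frac{265602457}{151546236} \approx 1.7526$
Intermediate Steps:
$w = 8836$ ($w = \left(\left(\left(-2\right) \left(-4\right) - 5\right) 6 - 112\right)^{2} = \left(\left(8 - 5\right) 6 - 112\right)^{2} = \left(3 \cdot 6 - 112\right)^{2} = \left(18 - 112\right)^{2} = \left(-94\right)^{2} = 8836$)
$\frac{48211}{-24789 - 9513} + \frac{27905}{w} = \frac{48211}{-24789 - 9513} + \frac{27905}{8836} = \frac{48211}{-24789 - 9513} + 27905 \cdot \frac{1}{8836} = \frac{48211}{-34302} + \frac{27905}{8836} = 48211 \left(- \frac{1}{34302}\right) + \frac{27905}{8836} = - \frac{48211}{34302} + \frac{27905}{8836} = \frac{265602457}{151546236}$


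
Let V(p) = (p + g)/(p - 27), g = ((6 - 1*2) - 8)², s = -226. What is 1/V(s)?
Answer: 253/210 ≈ 1.2048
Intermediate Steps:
g = 16 (g = ((6 - 2) - 8)² = (4 - 8)² = (-4)² = 16)
V(p) = (16 + p)/(-27 + p) (V(p) = (p + 16)/(p - 27) = (16 + p)/(-27 + p))
1/V(s) = 1/((16 - 226)/(-27 - 226)) = 1/(-210/(-253)) = 1/(-1/253*(-210)) = 1/(210/253) = 253/210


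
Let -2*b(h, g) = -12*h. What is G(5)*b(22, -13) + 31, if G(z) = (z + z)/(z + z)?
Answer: 163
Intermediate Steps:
G(z) = 1 (G(z) = (2*z)/((2*z)) = (2*z)*(1/(2*z)) = 1)
b(h, g) = 6*h (b(h, g) = -(-6)*h = 6*h)
G(5)*b(22, -13) + 31 = 1*(6*22) + 31 = 1*132 + 31 = 132 + 31 = 163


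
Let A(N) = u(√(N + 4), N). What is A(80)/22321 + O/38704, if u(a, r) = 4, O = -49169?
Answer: -1097346433/863911984 ≈ -1.2702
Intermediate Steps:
A(N) = 4
A(80)/22321 + O/38704 = 4/22321 - 49169/38704 = -1097346433/863911984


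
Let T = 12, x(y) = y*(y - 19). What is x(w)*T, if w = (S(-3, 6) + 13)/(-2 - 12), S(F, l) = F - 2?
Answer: 6576/49 ≈ 134.20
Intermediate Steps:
S(F, l) = -2 + F
w = -4/7 (w = ((-2 - 3) + 13)/(-2 - 12) = (-5 + 13)/(-14) = 8*(-1/14) = -4/7 ≈ -0.57143)
x(y) = y*(-19 + y)
x(w)*T = -4*(-19 - 4/7)/7*12 = -4/7*(-137/7)*12 = (548/49)*12 = 6576/49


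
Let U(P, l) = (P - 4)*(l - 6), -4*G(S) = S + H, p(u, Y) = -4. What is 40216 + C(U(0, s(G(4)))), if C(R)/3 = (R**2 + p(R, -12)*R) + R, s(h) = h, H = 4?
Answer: 43000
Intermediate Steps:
G(S) = -1 - S/4 (G(S) = -(S + 4)/4 = -(4 + S)/4 = -1 - S/4)
U(P, l) = (-6 + l)*(-4 + P) (U(P, l) = (-4 + P)*(-6 + l) = (-6 + l)*(-4 + P))
C(R) = -9*R + 3*R**2 (C(R) = 3*((R**2 - 4*R) + R) = 3*(R**2 - 3*R) = -9*R + 3*R**2)
40216 + C(U(0, s(G(4)))) = 40216 + 3*(24 - 6*0 - 4*(-1 - 1/4*4) + 0*(-1 - 1/4*4))*(-3 + (24 - 6*0 - 4*(-1 - 1/4*4) + 0*(-1 - 1/4*4))) = 40216 + 3*(24 + 0 - 4*(-1 - 1) + 0*(-1 - 1))*(-3 + (24 + 0 - 4*(-1 - 1) + 0*(-1 - 1))) = 40216 + 3*(24 + 0 - 4*(-2) + 0*(-2))*(-3 + (24 + 0 - 4*(-2) + 0*(-2))) = 40216 + 3*(24 + 0 + 8 + 0)*(-3 + (24 + 0 + 8 + 0)) = 40216 + 3*32*(-3 + 32) = 40216 + 3*32*29 = 40216 + 2784 = 43000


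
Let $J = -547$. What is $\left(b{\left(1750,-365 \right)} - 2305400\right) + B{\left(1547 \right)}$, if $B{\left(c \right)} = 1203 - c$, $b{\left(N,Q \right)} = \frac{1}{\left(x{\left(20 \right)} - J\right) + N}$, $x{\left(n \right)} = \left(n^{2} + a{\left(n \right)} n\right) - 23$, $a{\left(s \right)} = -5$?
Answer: $- \frac{5934985055}{2574} \approx -2.3057 \cdot 10^{6}$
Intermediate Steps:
$x{\left(n \right)} = -23 + n^{2} - 5 n$ ($x{\left(n \right)} = \left(n^{2} - 5 n\right) - 23 = -23 + n^{2} - 5 n$)
$b{\left(N,Q \right)} = \frac{1}{824 + N}$ ($b{\left(N,Q \right)} = \frac{1}{\left(\left(-23 + 20^{2} - 100\right) - -547\right) + N} = \frac{1}{\left(\left(-23 + 400 - 100\right) + 547\right) + N} = \frac{1}{\left(277 + 547\right) + N} = \frac{1}{824 + N}$)
$\left(b{\left(1750,-365 \right)} - 2305400\right) + B{\left(1547 \right)} = \left(\frac{1}{824 + 1750} - 2305400\right) + \left(1203 - 1547\right) = \left(\frac{1}{2574} - 2305400\right) + \left(1203 - 1547\right) = \left(\frac{1}{2574} - 2305400\right) - 344 = - \frac{5934099599}{2574} - 344 = - \frac{5934985055}{2574}$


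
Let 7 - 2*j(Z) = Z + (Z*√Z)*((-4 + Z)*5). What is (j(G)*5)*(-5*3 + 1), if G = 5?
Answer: -70 + 875*√5 ≈ 1886.6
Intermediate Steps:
j(Z) = 7/2 - Z/2 - Z^(3/2)*(-20 + 5*Z)/2 (j(Z) = 7/2 - (Z + (Z*√Z)*((-4 + Z)*5))/2 = 7/2 - (Z + Z^(3/2)*(-20 + 5*Z))/2 = 7/2 + (-Z/2 - Z^(3/2)*(-20 + 5*Z)/2) = 7/2 - Z/2 - Z^(3/2)*(-20 + 5*Z)/2)
(j(G)*5)*(-5*3 + 1) = ((7/2 + 10*5^(3/2) - 125*√5/2 - ½*5)*5)*(-5*3 + 1) = ((7/2 + 10*(5*√5) - 125*√5/2 - 5/2)*5)*(-15 + 1) = ((7/2 + 50*√5 - 125*√5/2 - 5/2)*5)*(-14) = ((1 - 25*√5/2)*5)*(-14) = (5 - 125*√5/2)*(-14) = -70 + 875*√5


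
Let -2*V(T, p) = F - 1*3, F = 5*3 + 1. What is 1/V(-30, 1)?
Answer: -2/13 ≈ -0.15385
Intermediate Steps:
F = 16 (F = 15 + 1 = 16)
V(T, p) = -13/2 (V(T, p) = -(16 - 1*3)/2 = -(16 - 3)/2 = -½*13 = -13/2)
1/V(-30, 1) = 1/(-13/2) = -2/13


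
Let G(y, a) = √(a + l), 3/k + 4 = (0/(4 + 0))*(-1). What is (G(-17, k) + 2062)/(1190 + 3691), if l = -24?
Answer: 2062/4881 + I*√11/3254 ≈ 0.42245 + 0.0010192*I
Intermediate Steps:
k = -¾ (k = 3/(-4 + (0/(4 + 0))*(-1)) = 3/(-4 + (0/4)*(-1)) = 3/(-4 + ((¼)*0)*(-1)) = 3/(-4 + 0*(-1)) = 3/(-4 + 0) = 3/(-4) = 3*(-¼) = -¾ ≈ -0.75000)
G(y, a) = √(-24 + a) (G(y, a) = √(a - 24) = √(-24 + a))
(G(-17, k) + 2062)/(1190 + 3691) = (√(-24 - ¾) + 2062)/(1190 + 3691) = (√(-99/4) + 2062)/4881 = (3*I*√11/2 + 2062)*(1/4881) = (2062 + 3*I*√11/2)*(1/4881) = 2062/4881 + I*√11/3254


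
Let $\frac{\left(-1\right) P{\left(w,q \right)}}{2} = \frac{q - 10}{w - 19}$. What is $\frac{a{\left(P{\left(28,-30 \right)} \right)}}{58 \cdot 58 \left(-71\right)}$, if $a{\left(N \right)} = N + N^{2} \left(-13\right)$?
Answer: $\frac{20620}{4836591} \approx 0.0042633$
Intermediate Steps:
$P{\left(w,q \right)} = - \frac{2 \left(-10 + q\right)}{-19 + w}$ ($P{\left(w,q \right)} = - 2 \frac{q - 10}{w - 19} = - 2 \frac{-10 + q}{-19 + w} = - \frac{2 \left(-10 + q\right)}{-19 + w}$)
$a{\left(N \right)} = N - 13 N^{2}$
$\frac{a{\left(P{\left(28,-30 \right)} \right)}}{58 \cdot 58 \left(-71\right)} = \frac{\frac{2 \left(10 - -30\right)}{-19 + 28} \left(1 - 13 \frac{2 \left(10 - -30\right)}{-19 + 28}\right)}{58 \cdot 58 \left(-71\right)} = \frac{\frac{2 \left(10 + 30\right)}{9} \left(1 - 13 \frac{2 \left(10 + 30\right)}{9}\right)}{3364 \left(-71\right)} = \frac{2 \cdot \frac{1}{9} \cdot 40 \left(1 - 13 \cdot 2 \cdot \frac{1}{9} \cdot 40\right)}{-238844} = \frac{80 \left(1 - \frac{1040}{9}\right)}{9} \left(- \frac{1}{238844}\right) = \frac{80}{9} \left(- \frac{1031}{9}\right) \left(- \frac{1}{238844}\right) = \left(- \frac{82480}{81}\right) \left(- \frac{1}{238844}\right) = \frac{20620}{4836591}$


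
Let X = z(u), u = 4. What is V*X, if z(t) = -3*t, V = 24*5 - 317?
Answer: 2364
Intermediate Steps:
V = -197 (V = 120 - 317 = -197)
X = -12 (X = -3*4 = -12)
V*X = -197*(-12) = 2364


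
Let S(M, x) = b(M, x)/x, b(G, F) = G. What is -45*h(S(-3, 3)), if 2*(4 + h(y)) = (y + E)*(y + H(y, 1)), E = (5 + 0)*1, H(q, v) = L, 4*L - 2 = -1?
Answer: 495/2 ≈ 247.50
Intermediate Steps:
L = 1/4 (L = 1/2 + (1/4)*(-1) = 1/2 - 1/4 = 1/4 ≈ 0.25000)
H(q, v) = 1/4
E = 5 (E = 5*1 = 5)
S(M, x) = M/x
h(y) = -4 + (5 + y)*(1/4 + y)/2 (h(y) = -4 + ((y + 5)*(y + 1/4))/2 = -4 + ((5 + y)*(1/4 + y))/2 = -4 + (5 + y)*(1/4 + y)/2)
-45*h(S(-3, 3)) = -45*(-27/8 + (-3/3)**2/2 + 21*(-3/3)/8) = -45*(-27/8 + (-3*1/3)**2/2 + 21*(-3*1/3)/8) = -45*(-27/8 + (1/2)*(-1)**2 + (21/8)*(-1)) = -45*(-27/8 + (1/2)*1 - 21/8) = -45*(-27/8 + 1/2 - 21/8) = -45*(-11/2) = 495/2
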